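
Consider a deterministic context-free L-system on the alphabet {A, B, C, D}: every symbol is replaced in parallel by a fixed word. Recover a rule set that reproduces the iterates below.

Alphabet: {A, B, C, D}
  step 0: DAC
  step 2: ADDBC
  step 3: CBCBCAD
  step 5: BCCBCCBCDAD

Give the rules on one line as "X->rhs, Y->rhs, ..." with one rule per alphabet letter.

  step 2 ⇒ step 3: ADDBC ⇒ C·BC·BC·A·D
    A ↦ C
    B ↦ A
    C ↦ D
    D ↦ BC

A->C, B->A, C->D, D->BC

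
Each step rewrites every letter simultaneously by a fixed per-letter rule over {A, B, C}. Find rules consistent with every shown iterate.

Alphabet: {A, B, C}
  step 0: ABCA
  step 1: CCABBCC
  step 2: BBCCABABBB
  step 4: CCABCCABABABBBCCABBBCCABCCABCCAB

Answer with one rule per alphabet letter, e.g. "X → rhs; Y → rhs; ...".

  step 1 ⇒ step 2: CCABBCC ⇒ B·B·CC·AB·AB·B·B
    A ↦ CC
    B ↦ AB
    C ↦ B

A->CC, B->AB, C->B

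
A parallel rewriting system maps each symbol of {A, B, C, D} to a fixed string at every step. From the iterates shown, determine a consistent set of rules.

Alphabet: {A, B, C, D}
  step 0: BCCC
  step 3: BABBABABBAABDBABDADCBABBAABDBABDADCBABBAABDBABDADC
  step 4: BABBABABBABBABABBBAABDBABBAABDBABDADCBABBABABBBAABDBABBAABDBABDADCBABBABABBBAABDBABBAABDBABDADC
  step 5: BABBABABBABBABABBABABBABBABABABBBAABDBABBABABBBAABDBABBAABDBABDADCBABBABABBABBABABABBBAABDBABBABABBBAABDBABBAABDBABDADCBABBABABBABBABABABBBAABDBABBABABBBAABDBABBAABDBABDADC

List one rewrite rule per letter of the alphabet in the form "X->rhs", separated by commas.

  step 4 ⇒ step 5: BABBABABBABBABABBBAABDBABBAABDBABDADCBABBABABBBAABDBABBAABDBABDADCBABBABABBBAABDBABBAABDBABDADC ⇒ BA·B·BA·BA·B·BA·B·BA·BA·B·BA·BA·B·BA·B·BA·BA·BA·B·B·BA·ABD·BA·B·BA·BA·B·B·BA·ABD·BA·B·BA·ABD·B·ABD·ADC·BA·B·BA·BA·B·BA·B·BA·BA·BA·B·B·BA·ABD·BA·B·BA·BA·B·B·BA·ABD·BA·B·BA·ABD·B·ABD·ADC·BA·B·BA·BA·B·BA·B·BA·BA·BA·B·B·BA·ABD·BA·B·BA·BA·B·B·BA·ABD·BA·B·BA·ABD·B·ABD·ADC
    A ↦ B
    B ↦ BA
    C ↦ ADC
    D ↦ ABD

A->B, B->BA, C->ADC, D->ABD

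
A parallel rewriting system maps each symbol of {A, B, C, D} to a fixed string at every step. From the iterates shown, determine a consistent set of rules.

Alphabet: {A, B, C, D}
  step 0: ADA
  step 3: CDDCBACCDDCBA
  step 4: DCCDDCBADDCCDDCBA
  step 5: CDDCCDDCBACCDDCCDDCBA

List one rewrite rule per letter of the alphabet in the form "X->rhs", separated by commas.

  step 4 ⇒ step 5: DCCDDCBADDCCDDCBA ⇒ C·D·D·C·C·D·DC·BA·C·C·D·D·C·C·D·DC·BA
    A ↦ BA
    B ↦ DC
    C ↦ D
    D ↦ C

A->BA, B->DC, C->D, D->C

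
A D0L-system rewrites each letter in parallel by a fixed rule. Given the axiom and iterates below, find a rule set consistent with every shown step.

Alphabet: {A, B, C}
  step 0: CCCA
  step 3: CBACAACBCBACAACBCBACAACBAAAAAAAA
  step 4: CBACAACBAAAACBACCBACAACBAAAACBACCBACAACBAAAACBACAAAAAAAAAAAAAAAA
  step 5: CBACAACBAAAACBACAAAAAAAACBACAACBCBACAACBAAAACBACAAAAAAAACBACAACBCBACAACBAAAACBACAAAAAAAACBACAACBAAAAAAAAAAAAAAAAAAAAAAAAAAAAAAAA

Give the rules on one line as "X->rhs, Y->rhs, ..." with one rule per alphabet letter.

  step 4 ⇒ step 5: CBACAACBAAAACBACCBACAACBAAAACBACCBACAACBAAAACBACAAAAAAAAAAAAAAAA ⇒ CB·AC·AA·CB·AA·AA·CB·AC·AA·AA·AA·AA·CB·AC·AA·CB·CB·AC·AA·CB·AA·AA·CB·AC·AA·AA·AA·AA·CB·AC·AA·CB·CB·AC·AA·CB·AA·AA·CB·AC·AA·AA·AA·AA·CB·AC·AA·CB·AA·AA·AA·AA·AA·AA·AA·AA·AA·AA·AA·AA·AA·AA·AA·AA
    A ↦ AA
    B ↦ AC
    C ↦ CB

A->AA, B->AC, C->CB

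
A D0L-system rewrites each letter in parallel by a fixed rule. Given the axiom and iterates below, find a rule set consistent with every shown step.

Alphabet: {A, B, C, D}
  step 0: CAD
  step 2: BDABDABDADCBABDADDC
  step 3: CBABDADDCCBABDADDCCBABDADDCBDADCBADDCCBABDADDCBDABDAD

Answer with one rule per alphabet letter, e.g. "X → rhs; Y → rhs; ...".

  step 2 ⇒ step 3: BDABDABDADCBABDADDC ⇒ CBA·BDA·DDC·CBA·BDA·DDC·CBA·BDA·DDC·BDA·D·CBA·DDC·CBA·BDA·DDC·BDA·BDA·D
    A ↦ DDC
    B ↦ CBA
    C ↦ D
    D ↦ BDA

A->DDC, B->CBA, C->D, D->BDA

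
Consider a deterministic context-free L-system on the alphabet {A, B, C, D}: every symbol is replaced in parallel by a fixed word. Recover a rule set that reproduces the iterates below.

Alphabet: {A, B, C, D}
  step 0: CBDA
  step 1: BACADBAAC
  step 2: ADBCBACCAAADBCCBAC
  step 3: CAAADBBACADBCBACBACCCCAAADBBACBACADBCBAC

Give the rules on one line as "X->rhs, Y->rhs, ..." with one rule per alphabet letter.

  step 2 ⇒ step 3: ADBCBACCAAADBCCBAC ⇒ C·AA·ADB·BAC·ADB·C·BAC·BAC·C·C·C·AA·ADB·BAC·BAC·ADB·C·BAC
    A ↦ C
    B ↦ ADB
    C ↦ BAC
    D ↦ AA

A->C, B->ADB, C->BAC, D->AA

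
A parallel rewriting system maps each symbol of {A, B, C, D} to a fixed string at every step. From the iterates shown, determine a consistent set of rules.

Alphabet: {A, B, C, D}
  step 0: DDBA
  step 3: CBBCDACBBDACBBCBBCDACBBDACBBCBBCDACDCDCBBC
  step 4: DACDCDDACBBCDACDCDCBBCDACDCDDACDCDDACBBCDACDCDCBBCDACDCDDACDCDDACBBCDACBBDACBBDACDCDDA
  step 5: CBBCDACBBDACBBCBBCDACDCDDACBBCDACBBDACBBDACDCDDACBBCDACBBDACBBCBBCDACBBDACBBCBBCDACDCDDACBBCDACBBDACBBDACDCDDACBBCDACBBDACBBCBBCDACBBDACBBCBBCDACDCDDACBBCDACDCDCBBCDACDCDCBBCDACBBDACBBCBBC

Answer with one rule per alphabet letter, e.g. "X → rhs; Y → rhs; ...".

A->C, B->CD, C->DA, D->CBB

  step 4 ⇒ step 5: DACDCDDACBBCDACDCDCBBCDACDCDDACDCDDACBBCDACDCDCBBCDACDCDDACDCDDACBBCDACBBDACBBDACDCDDA ⇒ CBB·C·DA·CBB·DA·CBB·CBB·C·DA·CD·CD·DA·CBB·C·DA·CBB·DA·CBB·DA·CD·CD·DA·CBB·C·DA·CBB·DA·CBB·CBB·C·DA·CBB·DA·CBB·CBB·C·DA·CD·CD·DA·CBB·C·DA·CBB·DA·CBB·DA·CD·CD·DA·CBB·C·DA·CBB·DA·CBB·CBB·C·DA·CBB·DA·CBB·CBB·C·DA·CD·CD·DA·CBB·C·DA·CD·CD·CBB·C·DA·CD·CD·CBB·C·DA·CBB·DA·CBB·CBB·C
    A ↦ C
    B ↦ CD
    C ↦ DA
    D ↦ CBB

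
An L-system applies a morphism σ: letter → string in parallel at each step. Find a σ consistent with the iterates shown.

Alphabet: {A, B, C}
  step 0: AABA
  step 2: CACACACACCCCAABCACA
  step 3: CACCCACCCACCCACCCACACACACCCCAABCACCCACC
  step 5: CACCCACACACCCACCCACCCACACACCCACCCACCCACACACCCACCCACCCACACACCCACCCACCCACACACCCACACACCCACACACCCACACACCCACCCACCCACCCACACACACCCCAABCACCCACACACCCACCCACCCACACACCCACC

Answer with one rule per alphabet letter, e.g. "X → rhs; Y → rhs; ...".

A->CC, B->AAB, C->CA

  step 2 ⇒ step 3: CACACACACCCCAABCACA ⇒ CA·CC·CA·CC·CA·CC·CA·CC·CA·CA·CA·CA·CC·CC·AAB·CA·CC·CA·CC
    A ↦ CC
    B ↦ AAB
    C ↦ CA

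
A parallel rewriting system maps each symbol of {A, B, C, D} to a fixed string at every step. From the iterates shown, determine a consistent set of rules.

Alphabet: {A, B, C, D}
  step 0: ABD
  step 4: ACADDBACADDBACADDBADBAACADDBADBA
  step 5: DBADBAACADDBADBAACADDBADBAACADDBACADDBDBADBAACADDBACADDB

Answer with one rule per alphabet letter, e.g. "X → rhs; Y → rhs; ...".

  step 4 ⇒ step 5: ACADDBACADDBACADDBADBAACADDBADBA ⇒ DB·A·DB·A·A·CAD·DB·A·DB·A·A·CAD·DB·A·DB·A·A·CAD·DB·A·CAD·DB·DB·A·DB·A·A·CAD·DB·A·CAD·DB
    A ↦ DB
    B ↦ CAD
    C ↦ A
    D ↦ A

A->DB, B->CAD, C->A, D->A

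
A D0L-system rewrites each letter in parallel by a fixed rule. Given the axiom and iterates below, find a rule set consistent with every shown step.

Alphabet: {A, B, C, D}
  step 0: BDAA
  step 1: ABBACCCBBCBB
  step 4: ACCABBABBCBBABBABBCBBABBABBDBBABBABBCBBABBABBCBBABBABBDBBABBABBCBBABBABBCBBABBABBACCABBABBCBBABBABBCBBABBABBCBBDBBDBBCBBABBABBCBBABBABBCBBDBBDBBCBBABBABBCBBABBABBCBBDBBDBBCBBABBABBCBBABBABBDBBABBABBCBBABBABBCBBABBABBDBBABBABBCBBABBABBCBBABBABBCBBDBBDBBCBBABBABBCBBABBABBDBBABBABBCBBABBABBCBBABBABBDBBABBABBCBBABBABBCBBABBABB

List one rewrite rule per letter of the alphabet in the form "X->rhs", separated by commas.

A->CBB, B->ABB, C->DBB, D->ACC

  step 0 ⇒ step 1: BDAA ⇒ ABB·ACC·CBB·CBB
    A ↦ CBB
    B ↦ ABB
    D ↦ ACC
    C ↦ DBB  (constrained at step 1)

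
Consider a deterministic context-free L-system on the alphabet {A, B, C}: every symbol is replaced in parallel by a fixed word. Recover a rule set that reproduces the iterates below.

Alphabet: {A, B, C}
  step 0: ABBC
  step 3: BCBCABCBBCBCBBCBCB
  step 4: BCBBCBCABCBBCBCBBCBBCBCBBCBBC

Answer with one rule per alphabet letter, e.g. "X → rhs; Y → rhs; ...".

  step 3 ⇒ step 4: BCBCABCBBCBCBBCBCB ⇒ BC·B·BC·B·CA·BC·B·BC·BC·B·BC·B·BC·BC·B·BC·B·BC
    A ↦ CA
    B ↦ BC
    C ↦ B

A->CA, B->BC, C->B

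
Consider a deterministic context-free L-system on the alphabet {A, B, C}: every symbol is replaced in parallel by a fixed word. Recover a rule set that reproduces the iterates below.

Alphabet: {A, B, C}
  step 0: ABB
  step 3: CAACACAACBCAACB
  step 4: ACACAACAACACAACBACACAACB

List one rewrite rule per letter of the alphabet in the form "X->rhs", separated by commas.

  step 3 ⇒ step 4: CAACACAACBCAACB ⇒ A·CA·CA·A·CA·A·CA·CA·A·CB·A·CA·CA·A·CB
    A ↦ CA
    B ↦ CB
    C ↦ A

A->CA, B->CB, C->A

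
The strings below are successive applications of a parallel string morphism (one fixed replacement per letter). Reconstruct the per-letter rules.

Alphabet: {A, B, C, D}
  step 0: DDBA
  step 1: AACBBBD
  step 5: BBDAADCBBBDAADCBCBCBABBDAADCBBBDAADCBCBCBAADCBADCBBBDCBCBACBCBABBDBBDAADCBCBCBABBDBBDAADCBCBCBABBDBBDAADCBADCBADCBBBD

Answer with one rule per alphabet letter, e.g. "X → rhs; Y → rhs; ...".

  step 0 ⇒ step 1: DDBA ⇒ A·A·CB·BBD
    A ↦ BBD
    B ↦ CB
    D ↦ A
    C ↦ AD  (constrained at step 1)

A->BBD, B->CB, C->AD, D->A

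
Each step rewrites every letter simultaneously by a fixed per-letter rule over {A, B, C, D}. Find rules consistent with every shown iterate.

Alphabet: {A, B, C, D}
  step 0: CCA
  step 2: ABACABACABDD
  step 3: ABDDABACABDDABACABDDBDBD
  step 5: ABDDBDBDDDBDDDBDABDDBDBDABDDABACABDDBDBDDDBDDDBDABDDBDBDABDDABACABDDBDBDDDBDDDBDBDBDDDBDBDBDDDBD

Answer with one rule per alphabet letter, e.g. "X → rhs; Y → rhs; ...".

A->AB, B->DD, C->AC, D->BD

  step 2 ⇒ step 3: ABACABACABDD ⇒ AB·DD·AB·AC·AB·DD·AB·AC·AB·DD·BD·BD
    A ↦ AB
    B ↦ DD
    C ↦ AC
    D ↦ BD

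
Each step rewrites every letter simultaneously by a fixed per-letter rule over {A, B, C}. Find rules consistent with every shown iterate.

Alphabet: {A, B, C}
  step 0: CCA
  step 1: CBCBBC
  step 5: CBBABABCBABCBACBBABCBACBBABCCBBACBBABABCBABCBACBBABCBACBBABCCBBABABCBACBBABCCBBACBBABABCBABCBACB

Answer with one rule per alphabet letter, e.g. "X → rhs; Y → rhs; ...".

A->BC, B->BA, C->CB

  step 0 ⇒ step 1: CCA ⇒ CB·CB·BC
    A ↦ BC
    C ↦ CB
    B ↦ BA  (constrained at step 1)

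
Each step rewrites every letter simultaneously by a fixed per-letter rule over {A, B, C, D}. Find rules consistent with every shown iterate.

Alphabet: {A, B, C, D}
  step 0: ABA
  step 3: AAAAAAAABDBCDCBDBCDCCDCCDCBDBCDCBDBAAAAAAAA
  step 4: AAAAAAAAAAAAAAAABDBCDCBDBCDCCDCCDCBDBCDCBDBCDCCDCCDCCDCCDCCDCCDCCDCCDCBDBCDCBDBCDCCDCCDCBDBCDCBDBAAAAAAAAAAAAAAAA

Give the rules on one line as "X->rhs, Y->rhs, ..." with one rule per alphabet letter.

A->AA, B->BDB, C->CDC, D->CDC

  step 3 ⇒ step 4: AAAAAAAABDBCDCBDBCDCCDCCDCBDBCDCBDBAAAAAAAA ⇒ AA·AA·AA·AA·AA·AA·AA·AA·BDB·CDC·BDB·CDC·CDC·CDC·BDB·CDC·BDB·CDC·CDC·CDC·CDC·CDC·CDC·CDC·CDC·CDC·BDB·CDC·BDB·CDC·CDC·CDC·BDB·CDC·BDB·AA·AA·AA·AA·AA·AA·AA·AA
    A ↦ AA
    B ↦ BDB
    C ↦ CDC
    D ↦ CDC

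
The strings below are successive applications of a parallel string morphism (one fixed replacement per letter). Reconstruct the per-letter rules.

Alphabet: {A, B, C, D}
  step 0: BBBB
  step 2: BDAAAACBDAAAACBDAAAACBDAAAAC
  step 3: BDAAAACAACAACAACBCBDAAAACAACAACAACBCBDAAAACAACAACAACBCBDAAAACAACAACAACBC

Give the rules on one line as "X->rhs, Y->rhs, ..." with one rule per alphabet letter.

  step 2 ⇒ step 3: BDAAAACBDAAAACBDAAAACBDAAAAC ⇒ BDA·A·AAC·AAC·AAC·AAC·BC·BDA·A·AAC·AAC·AAC·AAC·BC·BDA·A·AAC·AAC·AAC·AAC·BC·BDA·A·AAC·AAC·AAC·AAC·BC
    A ↦ AAC
    B ↦ BDA
    C ↦ BC
    D ↦ A

A->AAC, B->BDA, C->BC, D->A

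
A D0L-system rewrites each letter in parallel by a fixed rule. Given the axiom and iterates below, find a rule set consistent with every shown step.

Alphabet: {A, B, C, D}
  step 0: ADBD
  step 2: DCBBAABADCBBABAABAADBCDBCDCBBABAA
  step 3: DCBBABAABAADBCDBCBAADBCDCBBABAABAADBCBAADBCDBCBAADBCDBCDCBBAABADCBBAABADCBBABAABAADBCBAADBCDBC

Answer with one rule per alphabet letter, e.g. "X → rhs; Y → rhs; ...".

  step 2 ⇒ step 3: DCBBAABADCBBABAABAADBCDBCDCBBABAA ⇒ DCB·BA·BAA·BAA·DBC·DBC·BAA·DBC·DCB·BA·BAA·BAA·DBC·BAA·DBC·DBC·BAA·DBC·DBC·DCB·BAA·BA·DCB·BAA·BA·DCB·BA·BAA·BAA·DBC·BAA·DBC·DBC
    A ↦ DBC
    B ↦ BAA
    C ↦ BA
    D ↦ DCB

A->DBC, B->BAA, C->BA, D->DCB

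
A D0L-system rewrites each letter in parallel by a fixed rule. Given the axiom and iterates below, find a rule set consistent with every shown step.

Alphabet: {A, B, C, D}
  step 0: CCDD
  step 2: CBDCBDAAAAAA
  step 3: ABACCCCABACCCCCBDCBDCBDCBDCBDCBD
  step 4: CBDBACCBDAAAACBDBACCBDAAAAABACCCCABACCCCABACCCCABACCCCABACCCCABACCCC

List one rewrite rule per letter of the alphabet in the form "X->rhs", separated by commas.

  step 3 ⇒ step 4: ABACCCCABACCCCCBDCBDCBDCBDCBDCBD ⇒ CBD·BAC·CBD·A·A·A·A·CBD·BAC·CBD·A·A·A·A·A·BAC·CCC·A·BAC·CCC·A·BAC·CCC·A·BAC·CCC·A·BAC·CCC·A·BAC·CCC
    A ↦ CBD
    B ↦ BAC
    C ↦ A
    D ↦ CCC

A->CBD, B->BAC, C->A, D->CCC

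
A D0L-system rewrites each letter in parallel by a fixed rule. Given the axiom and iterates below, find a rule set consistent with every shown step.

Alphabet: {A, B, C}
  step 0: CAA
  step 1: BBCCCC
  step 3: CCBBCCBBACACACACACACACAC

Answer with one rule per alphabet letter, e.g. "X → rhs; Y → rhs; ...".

A->CC, B->AC, C->BB

  step 0 ⇒ step 1: CAA ⇒ BB·CC·CC
    A ↦ CC
    C ↦ BB
    B ↦ AC  (constrained at step 1)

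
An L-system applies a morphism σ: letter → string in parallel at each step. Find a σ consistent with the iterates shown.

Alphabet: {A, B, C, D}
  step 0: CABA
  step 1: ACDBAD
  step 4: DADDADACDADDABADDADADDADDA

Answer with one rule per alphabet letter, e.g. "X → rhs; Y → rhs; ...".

  step 0 ⇒ step 1: CABA ⇒ AC·D·BA·D
    A ↦ D
    B ↦ BA
    C ↦ AC
    D ↦ DA  (constrained at step 1)

A->D, B->BA, C->AC, D->DA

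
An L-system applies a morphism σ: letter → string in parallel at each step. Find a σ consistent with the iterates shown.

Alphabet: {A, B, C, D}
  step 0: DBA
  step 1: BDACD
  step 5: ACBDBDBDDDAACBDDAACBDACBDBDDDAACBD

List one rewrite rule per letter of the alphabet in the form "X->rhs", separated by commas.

A->D, B->AC, C->A, D->BD

  step 0 ⇒ step 1: DBA ⇒ BD·AC·D
    A ↦ D
    B ↦ AC
    D ↦ BD
    C ↦ A  (constrained at step 1)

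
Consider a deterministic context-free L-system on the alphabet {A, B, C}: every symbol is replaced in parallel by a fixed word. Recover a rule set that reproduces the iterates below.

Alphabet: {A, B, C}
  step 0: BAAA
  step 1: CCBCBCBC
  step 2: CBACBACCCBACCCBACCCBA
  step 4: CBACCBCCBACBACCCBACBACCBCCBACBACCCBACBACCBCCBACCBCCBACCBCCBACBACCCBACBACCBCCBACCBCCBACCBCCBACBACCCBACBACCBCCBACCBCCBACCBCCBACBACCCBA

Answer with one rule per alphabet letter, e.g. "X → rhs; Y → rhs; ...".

  step 1 ⇒ step 2: CCBCBCBC ⇒ CBA·CBA·CC·CBA·CC·CBA·CC·CBA
    B ↦ CC
    C ↦ CBA
  step 0 ⇒ step 1: BAAA ⇒ CC·BC·BC·BC
    A ↦ BC

A->BC, B->CC, C->CBA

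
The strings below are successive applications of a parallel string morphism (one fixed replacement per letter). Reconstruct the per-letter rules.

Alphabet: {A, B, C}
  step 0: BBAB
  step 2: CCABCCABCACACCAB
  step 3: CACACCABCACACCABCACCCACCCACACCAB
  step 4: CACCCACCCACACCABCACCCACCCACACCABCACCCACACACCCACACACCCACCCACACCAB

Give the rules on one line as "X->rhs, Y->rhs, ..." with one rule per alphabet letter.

A->CC, B->AB, C->CA

  step 3 ⇒ step 4: CACACCABCACACCABCACCCACCCACACCAB ⇒ CA·CC·CA·CC·CA·CA·CC·AB·CA·CC·CA·CC·CA·CA·CC·AB·CA·CC·CA·CA·CA·CC·CA·CA·CA·CC·CA·CC·CA·CA·CC·AB
    A ↦ CC
    B ↦ AB
    C ↦ CA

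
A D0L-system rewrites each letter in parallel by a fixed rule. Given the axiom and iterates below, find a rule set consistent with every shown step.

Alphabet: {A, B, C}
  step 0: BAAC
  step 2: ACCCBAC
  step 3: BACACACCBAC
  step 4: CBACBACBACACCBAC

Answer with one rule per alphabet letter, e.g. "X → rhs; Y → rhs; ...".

A->B, B->C, C->AC

  step 3 ⇒ step 4: BACACACCBAC ⇒ C·B·AC·B·AC·B·AC·AC·C·B·AC
    A ↦ B
    B ↦ C
    C ↦ AC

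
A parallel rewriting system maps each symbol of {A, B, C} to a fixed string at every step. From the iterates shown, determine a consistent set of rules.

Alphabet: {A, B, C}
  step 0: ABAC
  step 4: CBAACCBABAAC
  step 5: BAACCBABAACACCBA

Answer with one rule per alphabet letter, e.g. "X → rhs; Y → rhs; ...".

  step 4 ⇒ step 5: CBAACCBABAAC ⇒ BA·A·C·C·BA·BA·A·C·A·C·C·BA
    A ↦ C
    B ↦ A
    C ↦ BA

A->C, B->A, C->BA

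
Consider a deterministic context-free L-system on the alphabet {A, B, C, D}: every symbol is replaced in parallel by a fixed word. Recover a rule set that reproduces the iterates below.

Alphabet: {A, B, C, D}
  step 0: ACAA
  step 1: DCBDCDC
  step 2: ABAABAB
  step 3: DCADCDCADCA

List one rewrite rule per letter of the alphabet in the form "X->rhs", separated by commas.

  step 2 ⇒ step 3: ABAABAB ⇒ DC·A·DC·DC·A·DC·A
    A ↦ DC
    B ↦ A
  step 0 ⇒ step 1: ACAA ⇒ DC·B·DC·DC
    C ↦ B
  step 1 ⇒ step 2: DCBDCDC ⇒ A·B·A·A·B·A·B
    D ↦ A

A->DC, B->A, C->B, D->A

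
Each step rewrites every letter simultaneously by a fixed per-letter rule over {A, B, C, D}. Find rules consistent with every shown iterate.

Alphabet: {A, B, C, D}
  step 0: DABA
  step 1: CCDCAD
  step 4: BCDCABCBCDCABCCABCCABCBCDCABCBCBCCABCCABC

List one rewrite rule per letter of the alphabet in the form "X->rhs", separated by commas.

  step 0 ⇒ step 1: DABA ⇒ CC·D·CA·D
    A ↦ D
    B ↦ CA
    D ↦ CC
    C ↦ BC  (constrained at step 1)

A->D, B->CA, C->BC, D->CC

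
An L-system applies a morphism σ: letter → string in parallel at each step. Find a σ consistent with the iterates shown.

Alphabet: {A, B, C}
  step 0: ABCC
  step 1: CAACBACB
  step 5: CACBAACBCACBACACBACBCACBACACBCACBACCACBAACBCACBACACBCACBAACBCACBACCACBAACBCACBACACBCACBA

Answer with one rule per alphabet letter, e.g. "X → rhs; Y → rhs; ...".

A->C, B->A, C->ACB

  step 0 ⇒ step 1: ABCC ⇒ C·A·ACB·ACB
    A ↦ C
    B ↦ A
    C ↦ ACB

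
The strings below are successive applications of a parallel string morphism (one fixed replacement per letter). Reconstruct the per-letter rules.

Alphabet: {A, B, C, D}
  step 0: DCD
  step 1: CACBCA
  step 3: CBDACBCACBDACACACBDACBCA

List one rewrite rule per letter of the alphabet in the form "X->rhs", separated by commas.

  step 0 ⇒ step 1: DCD ⇒ CA·CB·CA
    C ↦ CB
    D ↦ CA
    A ↦ CA  (constrained at step 1)
    B ↦ DA  (constrained at step 1)

A->CA, B->DA, C->CB, D->CA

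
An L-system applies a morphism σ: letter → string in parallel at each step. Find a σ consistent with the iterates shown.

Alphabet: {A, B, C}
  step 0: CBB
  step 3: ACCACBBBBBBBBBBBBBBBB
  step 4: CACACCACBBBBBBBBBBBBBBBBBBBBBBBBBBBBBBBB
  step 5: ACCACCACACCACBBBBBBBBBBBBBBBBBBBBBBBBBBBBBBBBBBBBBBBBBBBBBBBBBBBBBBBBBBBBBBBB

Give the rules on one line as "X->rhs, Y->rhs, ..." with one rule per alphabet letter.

A->C, B->BB, C->AC

  step 4 ⇒ step 5: CACACCACBBBBBBBBBBBBBBBBBBBBBBBBBBBBBBBB ⇒ AC·C·AC·C·AC·AC·C·AC·BB·BB·BB·BB·BB·BB·BB·BB·BB·BB·BB·BB·BB·BB·BB·BB·BB·BB·BB·BB·BB·BB·BB·BB·BB·BB·BB·BB·BB·BB·BB·BB
    A ↦ C
    B ↦ BB
    C ↦ AC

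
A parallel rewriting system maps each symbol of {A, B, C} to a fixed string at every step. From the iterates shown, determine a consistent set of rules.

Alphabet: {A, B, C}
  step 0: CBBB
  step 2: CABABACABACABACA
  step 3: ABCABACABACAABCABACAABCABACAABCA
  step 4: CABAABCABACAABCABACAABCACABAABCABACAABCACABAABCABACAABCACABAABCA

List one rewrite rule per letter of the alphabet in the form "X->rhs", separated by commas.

A->CA, B->BA, C->AB

  step 3 ⇒ step 4: ABCABACABACAABCABACAABCABACAABCA ⇒ CA·BA·AB·CA·BA·CA·AB·CA·BA·CA·AB·CA·CA·BA·AB·CA·BA·CA·AB·CA·CA·BA·AB·CA·BA·CA·AB·CA·CA·BA·AB·CA
    A ↦ CA
    B ↦ BA
    C ↦ AB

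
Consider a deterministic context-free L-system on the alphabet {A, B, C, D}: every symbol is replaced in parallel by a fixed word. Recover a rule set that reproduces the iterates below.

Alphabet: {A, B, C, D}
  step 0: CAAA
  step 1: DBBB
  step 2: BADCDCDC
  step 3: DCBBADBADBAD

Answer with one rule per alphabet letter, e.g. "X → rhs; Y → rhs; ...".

A->B, B->DC, C->D, D->BA

  step 2 ⇒ step 3: BADCDCDC ⇒ DC·B·BA·D·BA·D·BA·D
    A ↦ B
    B ↦ DC
    C ↦ D
    D ↦ BA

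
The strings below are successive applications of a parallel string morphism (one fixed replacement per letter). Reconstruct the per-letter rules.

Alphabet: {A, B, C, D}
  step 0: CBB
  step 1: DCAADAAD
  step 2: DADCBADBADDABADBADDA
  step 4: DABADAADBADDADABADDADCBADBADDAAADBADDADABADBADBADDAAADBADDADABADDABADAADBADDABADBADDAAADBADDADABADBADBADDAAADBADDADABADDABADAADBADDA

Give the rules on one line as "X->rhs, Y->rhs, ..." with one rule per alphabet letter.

A->BAD, B->AAD, C->DC, D->DA

  step 1 ⇒ step 2: DCAADAAD ⇒ DA·DC·BAD·BAD·DA·BAD·BAD·DA
    A ↦ BAD
    C ↦ DC
    D ↦ DA
  step 0 ⇒ step 1: CBB ⇒ DC·AAD·AAD
    B ↦ AAD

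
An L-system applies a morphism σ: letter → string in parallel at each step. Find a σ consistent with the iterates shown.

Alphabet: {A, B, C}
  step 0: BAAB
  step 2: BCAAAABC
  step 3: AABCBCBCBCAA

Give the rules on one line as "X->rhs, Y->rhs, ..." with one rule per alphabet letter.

A->BC, B->A, C->A

  step 2 ⇒ step 3: BCAAAABC ⇒ A·A·BC·BC·BC·BC·A·A
    A ↦ BC
    B ↦ A
    C ↦ A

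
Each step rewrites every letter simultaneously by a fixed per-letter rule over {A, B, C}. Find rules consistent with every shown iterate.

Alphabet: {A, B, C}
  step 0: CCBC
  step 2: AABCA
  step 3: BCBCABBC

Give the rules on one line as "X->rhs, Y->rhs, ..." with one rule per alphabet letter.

  step 2 ⇒ step 3: AABCA ⇒ BC·BC·A·B·BC
    A ↦ BC
    B ↦ A
    C ↦ B

A->BC, B->A, C->B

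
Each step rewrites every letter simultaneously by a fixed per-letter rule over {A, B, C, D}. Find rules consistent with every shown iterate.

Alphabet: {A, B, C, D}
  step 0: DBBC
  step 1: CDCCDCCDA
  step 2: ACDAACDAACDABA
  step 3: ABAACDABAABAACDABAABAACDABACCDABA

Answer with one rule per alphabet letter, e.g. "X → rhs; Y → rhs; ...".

  step 2 ⇒ step 3: ACDAACDAACDABA ⇒ ABA·A·CD·ABA·ABA·A·CD·ABA·ABA·A·CD·ABA·CCD·ABA
    A ↦ ABA
    B ↦ CCD
    C ↦ A
    D ↦ CD

A->ABA, B->CCD, C->A, D->CD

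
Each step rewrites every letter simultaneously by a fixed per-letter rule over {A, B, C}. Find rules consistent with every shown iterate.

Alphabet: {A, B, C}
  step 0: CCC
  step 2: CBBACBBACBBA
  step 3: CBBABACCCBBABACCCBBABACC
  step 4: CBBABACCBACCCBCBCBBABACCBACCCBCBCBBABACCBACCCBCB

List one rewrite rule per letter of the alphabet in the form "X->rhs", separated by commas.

  step 3 ⇒ step 4: CBBABACCCBBABACCCBBABACC ⇒ CB·BA·BA·CC·BA·CC·CB·CB·CB·BA·BA·CC·BA·CC·CB·CB·CB·BA·BA·CC·BA·CC·CB·CB
    A ↦ CC
    B ↦ BA
    C ↦ CB

A->CC, B->BA, C->CB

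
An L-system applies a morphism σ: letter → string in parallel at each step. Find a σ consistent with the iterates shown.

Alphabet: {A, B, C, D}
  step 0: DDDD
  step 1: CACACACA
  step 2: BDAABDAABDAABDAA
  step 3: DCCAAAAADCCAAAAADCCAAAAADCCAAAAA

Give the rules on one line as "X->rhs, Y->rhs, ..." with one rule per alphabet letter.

  step 2 ⇒ step 3: BDAABDAABDAABDAA ⇒ DC·CA·AA·AA·DC·CA·AA·AA·DC·CA·AA·AA·DC·CA·AA·AA
    A ↦ AA
    B ↦ DC
    D ↦ CA
  step 1 ⇒ step 2: CACACACA ⇒ BD·AA·BD·AA·BD·AA·BD·AA
    C ↦ BD

A->AA, B->DC, C->BD, D->CA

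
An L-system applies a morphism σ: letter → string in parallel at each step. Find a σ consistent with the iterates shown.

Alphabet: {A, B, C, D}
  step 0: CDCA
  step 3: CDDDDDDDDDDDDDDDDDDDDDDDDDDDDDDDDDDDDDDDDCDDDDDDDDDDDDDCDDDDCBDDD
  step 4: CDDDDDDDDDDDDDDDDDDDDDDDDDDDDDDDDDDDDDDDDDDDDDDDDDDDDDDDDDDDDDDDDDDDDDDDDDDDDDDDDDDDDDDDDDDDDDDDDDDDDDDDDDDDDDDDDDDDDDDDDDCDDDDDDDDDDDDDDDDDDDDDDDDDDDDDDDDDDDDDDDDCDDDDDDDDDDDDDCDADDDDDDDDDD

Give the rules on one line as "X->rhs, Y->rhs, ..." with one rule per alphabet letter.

A->CB, B->AD, C->CD, D->DDD

  step 3 ⇒ step 4: CDDDDDDDDDDDDDDDDDDDDDDDDDDDDDDDDDDDDDDDDCDDDDDDDDDDDDDCDDDDCBDDD ⇒ CD·DDD·DDD·DDD·DDD·DDD·DDD·DDD·DDD·DDD·DDD·DDD·DDD·DDD·DDD·DDD·DDD·DDD·DDD·DDD·DDD·DDD·DDD·DDD·DDD·DDD·DDD·DDD·DDD·DDD·DDD·DDD·DDD·DDD·DDD·DDD·DDD·DDD·DDD·DDD·DDD·CD·DDD·DDD·DDD·DDD·DDD·DDD·DDD·DDD·DDD·DDD·DDD·DDD·DDD·CD·DDD·DDD·DDD·DDD·CD·AD·DDD·DDD·DDD
    B ↦ AD
    C ↦ CD
    D ↦ DDD
    A ↦ CB  (constrained at step 0)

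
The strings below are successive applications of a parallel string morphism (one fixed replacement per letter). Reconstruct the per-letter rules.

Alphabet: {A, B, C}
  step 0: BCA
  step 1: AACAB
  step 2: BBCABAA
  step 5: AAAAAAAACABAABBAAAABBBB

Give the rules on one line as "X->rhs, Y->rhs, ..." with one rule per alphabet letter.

A->B, B->AA, C->CA

  step 1 ⇒ step 2: AACAB ⇒ B·B·CA·B·AA
    A ↦ B
    B ↦ AA
    C ↦ CA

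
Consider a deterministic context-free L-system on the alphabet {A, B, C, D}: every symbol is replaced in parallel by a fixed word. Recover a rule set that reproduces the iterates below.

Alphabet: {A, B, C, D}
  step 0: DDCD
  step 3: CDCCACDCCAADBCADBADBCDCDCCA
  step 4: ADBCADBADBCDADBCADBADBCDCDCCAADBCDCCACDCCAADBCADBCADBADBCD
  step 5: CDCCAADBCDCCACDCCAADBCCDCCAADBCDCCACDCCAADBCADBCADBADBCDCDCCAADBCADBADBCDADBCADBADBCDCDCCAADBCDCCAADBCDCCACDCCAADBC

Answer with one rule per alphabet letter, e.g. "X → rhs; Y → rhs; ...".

A->CD, B->CA, C->ADB, D->C

  step 4 ⇒ step 5: ADBCADBADBCDADBCADBADBCDCDCCAADBCDCCACDCCAADBCADBCADBADBCD ⇒ CD·C·CA·ADB·CD·C·CA·CD·C·CA·ADB·C·CD·C·CA·ADB·CD·C·CA·CD·C·CA·ADB·C·ADB·C·ADB·ADB·CD·CD·C·CA·ADB·C·ADB·ADB·CD·ADB·C·ADB·ADB·CD·CD·C·CA·ADB·CD·C·CA·ADB·CD·C·CA·CD·C·CA·ADB·C
    A ↦ CD
    B ↦ CA
    C ↦ ADB
    D ↦ C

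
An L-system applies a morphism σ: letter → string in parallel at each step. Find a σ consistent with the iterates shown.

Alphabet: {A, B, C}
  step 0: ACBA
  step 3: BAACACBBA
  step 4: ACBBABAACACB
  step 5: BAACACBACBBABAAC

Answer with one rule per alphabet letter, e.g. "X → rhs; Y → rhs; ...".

A->B, B->AC, C->A

  step 4 ⇒ step 5: ACBBABAACACB ⇒ B·A·AC·AC·B·AC·B·B·A·B·A·AC
    A ↦ B
    B ↦ AC
    C ↦ A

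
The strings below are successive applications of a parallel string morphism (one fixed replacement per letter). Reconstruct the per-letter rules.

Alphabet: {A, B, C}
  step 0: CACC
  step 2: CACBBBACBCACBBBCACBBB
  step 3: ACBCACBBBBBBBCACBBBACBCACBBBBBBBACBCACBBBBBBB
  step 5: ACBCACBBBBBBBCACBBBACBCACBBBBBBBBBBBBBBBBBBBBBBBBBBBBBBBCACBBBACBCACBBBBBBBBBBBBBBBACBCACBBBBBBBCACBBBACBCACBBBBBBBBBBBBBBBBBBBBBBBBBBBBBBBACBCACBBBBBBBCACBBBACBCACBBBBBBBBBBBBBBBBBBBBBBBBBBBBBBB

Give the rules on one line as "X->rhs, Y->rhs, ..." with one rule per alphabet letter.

A->C, B->BB, C->ACB

  step 2 ⇒ step 3: CACBBBACBCACBBBCACBBB ⇒ ACB·C·ACB·BB·BB·BB·C·ACB·BB·ACB·C·ACB·BB·BB·BB·ACB·C·ACB·BB·BB·BB
    A ↦ C
    B ↦ BB
    C ↦ ACB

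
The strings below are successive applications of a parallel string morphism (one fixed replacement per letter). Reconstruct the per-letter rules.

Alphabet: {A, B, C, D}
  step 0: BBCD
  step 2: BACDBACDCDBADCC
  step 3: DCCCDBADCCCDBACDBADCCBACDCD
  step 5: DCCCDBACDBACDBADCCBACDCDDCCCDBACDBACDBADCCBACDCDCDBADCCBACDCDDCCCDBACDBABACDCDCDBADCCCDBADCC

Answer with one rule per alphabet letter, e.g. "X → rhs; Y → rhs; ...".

A->C, B->DC, C->CD, D->BA

  step 2 ⇒ step 3: BACDBACDCDBADCC ⇒ DC·C·CD·BA·DC·C·CD·BA·CD·BA·DC·C·BA·CD·CD
    A ↦ C
    B ↦ DC
    C ↦ CD
    D ↦ BA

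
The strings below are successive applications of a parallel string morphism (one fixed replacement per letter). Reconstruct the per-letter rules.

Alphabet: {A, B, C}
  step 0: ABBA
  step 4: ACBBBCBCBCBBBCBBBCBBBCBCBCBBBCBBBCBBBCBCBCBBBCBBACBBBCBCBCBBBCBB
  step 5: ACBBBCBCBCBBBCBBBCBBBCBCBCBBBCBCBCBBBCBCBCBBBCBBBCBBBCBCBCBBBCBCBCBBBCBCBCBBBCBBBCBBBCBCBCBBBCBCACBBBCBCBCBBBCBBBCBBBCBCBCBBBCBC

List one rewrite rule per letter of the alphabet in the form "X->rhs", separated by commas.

  step 4 ⇒ step 5: ACBBBCBCBCBBBCBBBCBBBCBCBCBBBCBBBCBBBCBCBCBBBCBBACBBBCBCBCBBBCBB ⇒ AC·BB·BC·BC·BC·BB·BC·BB·BC·BB·BC·BC·BC·BB·BC·BC·BC·BB·BC·BC·BC·BB·BC·BB·BC·BB·BC·BC·BC·BB·BC·BC·BC·BB·BC·BC·BC·BB·BC·BB·BC·BB·BC·BC·BC·BB·BC·BC·AC·BB·BC·BC·BC·BB·BC·BB·BC·BB·BC·BC·BC·BB·BC·BC
    A ↦ AC
    B ↦ BC
    C ↦ BB

A->AC, B->BC, C->BB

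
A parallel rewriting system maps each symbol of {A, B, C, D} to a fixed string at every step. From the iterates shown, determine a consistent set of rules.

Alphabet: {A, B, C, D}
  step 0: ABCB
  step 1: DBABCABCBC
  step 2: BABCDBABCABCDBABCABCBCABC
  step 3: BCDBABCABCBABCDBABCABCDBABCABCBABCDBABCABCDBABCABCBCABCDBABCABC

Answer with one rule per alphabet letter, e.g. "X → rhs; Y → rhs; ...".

  step 2 ⇒ step 3: BABCDBABCABCDBABCABCBCABC ⇒ BC·DBA·BC·ABC·BA·BC·DBA·BC·ABC·DBA·BC·ABC·BA·BC·DBA·BC·ABC·DBA·BC·ABC·BC·ABC·DBA·BC·ABC
    A ↦ DBA
    B ↦ BC
    C ↦ ABC
    D ↦ BA

A->DBA, B->BC, C->ABC, D->BA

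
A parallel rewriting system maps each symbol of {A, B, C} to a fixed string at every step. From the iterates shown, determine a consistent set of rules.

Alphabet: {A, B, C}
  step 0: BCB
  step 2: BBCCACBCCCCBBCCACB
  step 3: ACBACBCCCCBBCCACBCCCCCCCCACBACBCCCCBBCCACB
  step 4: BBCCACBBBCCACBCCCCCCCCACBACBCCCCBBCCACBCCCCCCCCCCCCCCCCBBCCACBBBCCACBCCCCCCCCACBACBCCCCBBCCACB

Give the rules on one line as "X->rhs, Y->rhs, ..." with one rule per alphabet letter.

  step 3 ⇒ step 4: ACBACBCCCCBBCCACBCCCCCCCCACBACBCCCCBBCCACB ⇒ BB·CC·ACB·BB·CC·ACB·CC·CC·CC·CC·ACB·ACB·CC·CC·BB·CC·ACB·CC·CC·CC·CC·CC·CC·CC·CC·BB·CC·ACB·BB·CC·ACB·CC·CC·CC·CC·ACB·ACB·CC·CC·BB·CC·ACB
    A ↦ BB
    B ↦ ACB
    C ↦ CC

A->BB, B->ACB, C->CC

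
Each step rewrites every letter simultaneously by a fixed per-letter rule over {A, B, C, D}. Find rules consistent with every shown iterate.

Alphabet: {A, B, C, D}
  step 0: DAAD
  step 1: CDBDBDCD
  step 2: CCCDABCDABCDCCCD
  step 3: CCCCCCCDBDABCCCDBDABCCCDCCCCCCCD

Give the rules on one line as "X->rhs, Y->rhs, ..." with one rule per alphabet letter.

A->BD, B->AB, C->CC, D->CD

  step 2 ⇒ step 3: CCCDABCDABCDCCCD ⇒ CC·CC·CC·CD·BD·AB·CC·CD·BD·AB·CC·CD·CC·CC·CC·CD
    A ↦ BD
    B ↦ AB
    C ↦ CC
    D ↦ CD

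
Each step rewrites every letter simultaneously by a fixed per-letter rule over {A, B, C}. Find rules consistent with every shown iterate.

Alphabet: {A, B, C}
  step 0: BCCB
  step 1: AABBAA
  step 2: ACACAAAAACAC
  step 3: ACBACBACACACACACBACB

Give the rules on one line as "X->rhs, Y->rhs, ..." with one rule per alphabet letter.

  step 2 ⇒ step 3: ACACAAAAACAC ⇒ AC·B·AC·B·AC·AC·AC·AC·AC·B·AC·B
    A ↦ AC
    C ↦ B
  step 0 ⇒ step 1: BCCB ⇒ AA·B·B·AA
    B ↦ AA

A->AC, B->AA, C->B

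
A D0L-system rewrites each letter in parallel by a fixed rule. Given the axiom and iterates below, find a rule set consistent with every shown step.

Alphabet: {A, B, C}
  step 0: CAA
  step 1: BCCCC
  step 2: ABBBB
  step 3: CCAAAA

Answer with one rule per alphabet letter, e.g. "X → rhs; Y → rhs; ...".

A->CC, B->A, C->B

  step 2 ⇒ step 3: ABBBB ⇒ CC·A·A·A·A
    A ↦ CC
    B ↦ A
  step 0 ⇒ step 1: CAA ⇒ B·CC·CC
    C ↦ B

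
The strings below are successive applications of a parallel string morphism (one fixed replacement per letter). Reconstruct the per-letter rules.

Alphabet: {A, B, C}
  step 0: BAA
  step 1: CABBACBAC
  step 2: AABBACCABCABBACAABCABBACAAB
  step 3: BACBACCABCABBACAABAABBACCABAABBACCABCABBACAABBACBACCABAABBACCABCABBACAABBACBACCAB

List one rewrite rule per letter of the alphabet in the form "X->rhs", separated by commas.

A->BAC, B->CAB, C->AAB

  step 2 ⇒ step 3: AABBACCABCABBACAABCABBACAAB ⇒ BAC·BAC·CAB·CAB·BAC·AAB·AAB·BAC·CAB·AAB·BAC·CAB·CAB·BAC·AAB·BAC·BAC·CAB·AAB·BAC·CAB·CAB·BAC·AAB·BAC·BAC·CAB
    A ↦ BAC
    B ↦ CAB
    C ↦ AAB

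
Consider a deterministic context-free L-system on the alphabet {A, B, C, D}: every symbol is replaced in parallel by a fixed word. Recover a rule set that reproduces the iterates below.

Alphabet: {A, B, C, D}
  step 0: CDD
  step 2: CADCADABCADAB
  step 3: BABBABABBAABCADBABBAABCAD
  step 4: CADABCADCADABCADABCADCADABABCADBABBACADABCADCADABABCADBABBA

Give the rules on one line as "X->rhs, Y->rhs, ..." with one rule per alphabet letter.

  step 3 ⇒ step 4: BABBABABBAABCADBABBAABCAD ⇒ CAD·AB·CAD·CAD·AB·CAD·AB·CAD·CAD·AB·AB·CAD·B·AB·BA·CAD·AB·CAD·CAD·AB·AB·CAD·B·AB·BA
    A ↦ AB
    B ↦ CAD
    C ↦ B
    D ↦ BA

A->AB, B->CAD, C->B, D->BA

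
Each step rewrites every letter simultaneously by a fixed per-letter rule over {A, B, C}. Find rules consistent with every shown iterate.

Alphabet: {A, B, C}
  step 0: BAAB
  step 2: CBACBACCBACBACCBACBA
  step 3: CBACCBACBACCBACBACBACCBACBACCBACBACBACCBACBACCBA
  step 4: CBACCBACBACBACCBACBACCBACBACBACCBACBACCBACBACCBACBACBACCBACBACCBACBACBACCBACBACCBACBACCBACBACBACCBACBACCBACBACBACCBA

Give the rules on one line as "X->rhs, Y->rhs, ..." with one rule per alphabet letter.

  step 3 ⇒ step 4: CBACCBACBACCBACBACBACCBACBACCBACBACBACCBACBACCBA ⇒ CBA·C·CBA·CBA·CBA·C·CBA·CBA·C·CBA·CBA·CBA·C·CBA·CBA·C·CBA·CBA·C·CBA·CBA·CBA·C·CBA·CBA·C·CBA·CBA·CBA·C·CBA·CBA·C·CBA·CBA·C·CBA·CBA·CBA·C·CBA·CBA·C·CBA·CBA·CBA·C·CBA
    A ↦ CBA
    B ↦ C
    C ↦ CBA

A->CBA, B->C, C->CBA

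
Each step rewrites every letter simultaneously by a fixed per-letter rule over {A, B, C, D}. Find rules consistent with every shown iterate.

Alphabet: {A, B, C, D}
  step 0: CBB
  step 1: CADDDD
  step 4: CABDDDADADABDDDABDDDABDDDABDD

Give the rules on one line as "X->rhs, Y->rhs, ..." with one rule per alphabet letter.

  step 0 ⇒ step 1: CBB ⇒ CA·DD·DD
    B ↦ DD
    C ↦ CA
    A ↦ B  (constrained at step 1)
    D ↦ DA  (constrained at step 1)

A->B, B->DD, C->CA, D->DA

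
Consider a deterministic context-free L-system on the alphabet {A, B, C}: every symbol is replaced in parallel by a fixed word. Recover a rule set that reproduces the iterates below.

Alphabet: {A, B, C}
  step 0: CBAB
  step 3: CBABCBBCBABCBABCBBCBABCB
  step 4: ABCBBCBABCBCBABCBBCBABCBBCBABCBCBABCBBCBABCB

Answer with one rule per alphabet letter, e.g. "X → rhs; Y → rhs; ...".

A->B, B->CB, C->AB

  step 3 ⇒ step 4: CBABCBBCBABCBABCBBCBABCB ⇒ AB·CB·B·CB·AB·CB·CB·AB·CB·B·CB·AB·CB·B·CB·AB·CB·CB·AB·CB·B·CB·AB·CB
    A ↦ B
    B ↦ CB
    C ↦ AB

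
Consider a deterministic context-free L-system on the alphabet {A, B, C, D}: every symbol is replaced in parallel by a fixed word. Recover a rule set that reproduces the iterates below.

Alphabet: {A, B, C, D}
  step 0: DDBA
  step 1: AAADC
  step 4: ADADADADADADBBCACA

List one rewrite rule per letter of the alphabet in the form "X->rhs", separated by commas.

A->C, B->AD, C->BB, D->A

  step 0 ⇒ step 1: DDBA ⇒ A·A·AD·C
    A ↦ C
    B ↦ AD
    D ↦ A
    C ↦ BB  (constrained at step 1)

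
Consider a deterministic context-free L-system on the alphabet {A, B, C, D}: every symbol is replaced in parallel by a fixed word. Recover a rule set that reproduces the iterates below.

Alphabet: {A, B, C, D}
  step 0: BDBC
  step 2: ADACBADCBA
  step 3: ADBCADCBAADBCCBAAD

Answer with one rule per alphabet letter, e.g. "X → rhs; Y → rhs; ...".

A->AD, B->A, C->CB, D->BC

  step 2 ⇒ step 3: ADACBADCBA ⇒ AD·BC·AD·CB·A·AD·BC·CB·A·AD
    A ↦ AD
    B ↦ A
    C ↦ CB
    D ↦ BC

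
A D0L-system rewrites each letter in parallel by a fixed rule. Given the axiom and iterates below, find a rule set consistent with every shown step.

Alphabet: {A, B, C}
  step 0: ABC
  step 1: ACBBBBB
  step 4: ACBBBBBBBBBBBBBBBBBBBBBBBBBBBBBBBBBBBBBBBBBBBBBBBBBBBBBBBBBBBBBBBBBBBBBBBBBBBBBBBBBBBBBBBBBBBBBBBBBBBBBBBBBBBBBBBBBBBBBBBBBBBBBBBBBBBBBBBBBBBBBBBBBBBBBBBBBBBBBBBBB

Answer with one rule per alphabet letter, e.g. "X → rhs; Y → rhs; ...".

A->AC, B->BBB, C->BB

  step 0 ⇒ step 1: ABC ⇒ AC·BBB·BB
    A ↦ AC
    B ↦ BBB
    C ↦ BB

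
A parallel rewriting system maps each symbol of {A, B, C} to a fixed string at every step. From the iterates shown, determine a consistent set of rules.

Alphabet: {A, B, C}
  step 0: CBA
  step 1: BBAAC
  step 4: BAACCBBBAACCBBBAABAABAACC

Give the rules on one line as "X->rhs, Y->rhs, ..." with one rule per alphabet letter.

A->C, B->BAA, C->B

  step 0 ⇒ step 1: CBA ⇒ B·BAA·C
    A ↦ C
    B ↦ BAA
    C ↦ B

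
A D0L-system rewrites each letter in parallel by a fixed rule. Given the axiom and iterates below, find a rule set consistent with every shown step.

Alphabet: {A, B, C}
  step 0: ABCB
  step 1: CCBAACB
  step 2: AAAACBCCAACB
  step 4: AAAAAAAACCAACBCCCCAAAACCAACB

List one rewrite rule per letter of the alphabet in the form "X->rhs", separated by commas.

A->C, B->CB, C->AA

  step 1 ⇒ step 2: CCBAACB ⇒ AA·AA·CB·C·C·AA·CB
    A ↦ C
    B ↦ CB
    C ↦ AA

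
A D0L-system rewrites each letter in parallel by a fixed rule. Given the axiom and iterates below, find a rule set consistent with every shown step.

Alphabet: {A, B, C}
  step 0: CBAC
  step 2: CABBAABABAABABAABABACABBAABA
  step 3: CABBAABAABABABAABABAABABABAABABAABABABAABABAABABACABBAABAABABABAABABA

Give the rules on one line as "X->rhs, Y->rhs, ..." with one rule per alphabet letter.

  step 2 ⇒ step 3: CABBAABABAABABAABABACABBAABA ⇒ CAB·BA·ABA·ABA·BA·BA·ABA·BA·ABA·BA·BA·ABA·BA·ABA·BA·BA·ABA·BA·ABA·BA·CAB·BA·ABA·ABA·BA·BA·ABA·BA
    A ↦ BA
    B ↦ ABA
    C ↦ CAB

A->BA, B->ABA, C->CAB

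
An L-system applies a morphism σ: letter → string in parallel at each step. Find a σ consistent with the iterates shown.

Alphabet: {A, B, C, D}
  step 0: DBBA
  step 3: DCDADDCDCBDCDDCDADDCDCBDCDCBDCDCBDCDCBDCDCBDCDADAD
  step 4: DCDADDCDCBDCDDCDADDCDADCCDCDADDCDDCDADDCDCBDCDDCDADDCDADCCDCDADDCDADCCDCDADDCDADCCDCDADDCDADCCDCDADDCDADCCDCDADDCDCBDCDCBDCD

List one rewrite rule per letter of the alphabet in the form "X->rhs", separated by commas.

A->CB, B->CC, C->AD, D->DCD

  step 3 ⇒ step 4: DCDADDCDCBDCDDCDADDCDCBDCDCBDCDCBDCDCBDCDCBDCDADAD ⇒ DCD·AD·DCD·CB·DCD·DCD·AD·DCD·AD·CC·DCD·AD·DCD·DCD·AD·DCD·CB·DCD·DCD·AD·DCD·AD·CC·DCD·AD·DCD·AD·CC·DCD·AD·DCD·AD·CC·DCD·AD·DCD·AD·CC·DCD·AD·DCD·AD·CC·DCD·AD·DCD·CB·DCD·CB·DCD
    A ↦ CB
    B ↦ CC
    C ↦ AD
    D ↦ DCD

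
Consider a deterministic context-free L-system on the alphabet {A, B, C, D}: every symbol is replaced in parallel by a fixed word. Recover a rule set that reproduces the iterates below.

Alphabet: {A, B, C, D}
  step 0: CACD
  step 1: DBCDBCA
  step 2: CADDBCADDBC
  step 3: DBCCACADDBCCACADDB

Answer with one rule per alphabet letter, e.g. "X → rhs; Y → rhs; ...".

  step 2 ⇒ step 3: CADDBCADDBC ⇒ DB·C·CA·CA·D·DB·C·CA·CA·D·DB
    A ↦ C
    B ↦ D
    C ↦ DB
    D ↦ CA

A->C, B->D, C->DB, D->CA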